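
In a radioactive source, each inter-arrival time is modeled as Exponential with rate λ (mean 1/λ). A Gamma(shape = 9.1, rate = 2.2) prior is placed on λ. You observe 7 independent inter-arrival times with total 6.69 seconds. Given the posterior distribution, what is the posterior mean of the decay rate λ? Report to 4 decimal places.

1.8110

With a Gamma(shape α, rate β) prior on the exponential rate λ, the posterior after n observations with total T = Σxᵢ is Gamma(α+n, β+T).
Posterior: Gamma(9.1+7, 2.2+6.69) = Gamma(16.1, 8.89).
Posterior mean of λ = α/β = 16.1/8.89 = 1.8110.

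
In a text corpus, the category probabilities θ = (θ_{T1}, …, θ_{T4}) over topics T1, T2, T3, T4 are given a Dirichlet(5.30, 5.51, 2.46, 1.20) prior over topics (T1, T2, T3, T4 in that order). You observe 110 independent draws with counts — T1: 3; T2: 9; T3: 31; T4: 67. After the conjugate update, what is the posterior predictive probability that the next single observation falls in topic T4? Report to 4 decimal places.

The Dirichlet prior is conjugate to the Multinomial likelihood: each posterior αⱼ = prior αⱼ + observed count nⱼ.
Posterior concentration: (8.30, 14.51, 33.46, 68.20), total = 124.47.
P(next = T4 | data) = α_{T4}/Σα = 0.5479.

0.5479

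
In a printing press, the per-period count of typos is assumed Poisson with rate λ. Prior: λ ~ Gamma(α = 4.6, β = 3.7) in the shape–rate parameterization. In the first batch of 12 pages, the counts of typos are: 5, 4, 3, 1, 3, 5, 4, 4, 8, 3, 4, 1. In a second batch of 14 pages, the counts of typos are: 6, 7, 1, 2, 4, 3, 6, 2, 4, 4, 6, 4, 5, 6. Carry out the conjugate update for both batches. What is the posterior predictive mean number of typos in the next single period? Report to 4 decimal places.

3.6902

With a Gamma(shape α, rate β) prior, the Poisson likelihood is conjugate: the posterior is Gamma(α + ΣXᵢ, β + n).
Batch 1: sum of counts S = 45 over n = 12 pages.
After batch 1: Gamma(α+S, β+n) = Gamma(4.6+45, 3.7+12) = Gamma(49.6, 15.7).
Batch 2: sum of counts S = 60 over n = 14 pages.
After batch 2: Gamma(α+S, β+n) = Gamma(49.6+60, 15.7+14) = Gamma(109.6, 29.7).
The predictive distribution for one future period is NegBinom with mean α/β = 3.6902.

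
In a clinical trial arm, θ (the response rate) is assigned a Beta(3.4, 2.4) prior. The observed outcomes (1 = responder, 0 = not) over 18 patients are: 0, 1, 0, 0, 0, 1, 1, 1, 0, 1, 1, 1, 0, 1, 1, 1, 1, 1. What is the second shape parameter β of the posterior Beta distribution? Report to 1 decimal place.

8.4

The Beta prior is conjugate to a Binomial/Bernoulli likelihood; the update adds successes to α and failures to β.
Posterior: Beta(α+k, β+n−k) = Beta(3.4+12, 2.4+6) = Beta(15.4, 8.4).
Posterior β = 8.4.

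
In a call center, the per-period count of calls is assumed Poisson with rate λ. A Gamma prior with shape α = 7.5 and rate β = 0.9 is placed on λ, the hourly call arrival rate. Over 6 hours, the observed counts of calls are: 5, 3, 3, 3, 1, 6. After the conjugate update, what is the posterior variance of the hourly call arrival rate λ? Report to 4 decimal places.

With a Gamma(shape α, rate β) prior, the Poisson likelihood is conjugate: the posterior is Gamma(α + ΣXᵢ, β + n).
Sum of counts S = 21 over n = 6 hours.
Posterior: Gamma(α+S, β+n) = Gamma(7.5+21, 0.9+6) = Gamma(28.5, 6.9).
Var = α/β² = 28.5/6.9² = 0.5986.

0.5986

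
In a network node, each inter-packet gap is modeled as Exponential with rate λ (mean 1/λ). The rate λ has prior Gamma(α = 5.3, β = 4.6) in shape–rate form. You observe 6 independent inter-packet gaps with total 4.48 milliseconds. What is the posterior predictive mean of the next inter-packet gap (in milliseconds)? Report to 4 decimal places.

0.8816

With a Gamma(shape α, rate β) prior on the exponential rate λ, the posterior after n observations with total T = Σxᵢ is Gamma(α+n, β+T).
Posterior: Gamma(5.3+6, 4.6+4.48) = Gamma(11.3, 9.08).
The predictive distribution for the next observation is Lomax; its mean is β/(α−1) = 9.08/10.3 = 0.8816.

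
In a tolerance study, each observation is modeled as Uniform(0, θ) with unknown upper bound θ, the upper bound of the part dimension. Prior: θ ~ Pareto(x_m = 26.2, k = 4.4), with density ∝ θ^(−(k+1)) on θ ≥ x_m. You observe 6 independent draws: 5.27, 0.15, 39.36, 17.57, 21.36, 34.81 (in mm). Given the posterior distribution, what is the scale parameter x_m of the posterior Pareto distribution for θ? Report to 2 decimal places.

39.36

A Pareto(scale x_m, shape k) prior on the upper bound θ of Uniform(0, θ) is conjugate: posterior is Pareto(max(x_m, max xᵢ), k + n).
Sample maximum = 39.36; prior scale x_m = 26.2 → posterior scale = max = 39.36.
Posterior shape = 4.4 + 6 = 10.4.
Posterior scale x_m = 39.36.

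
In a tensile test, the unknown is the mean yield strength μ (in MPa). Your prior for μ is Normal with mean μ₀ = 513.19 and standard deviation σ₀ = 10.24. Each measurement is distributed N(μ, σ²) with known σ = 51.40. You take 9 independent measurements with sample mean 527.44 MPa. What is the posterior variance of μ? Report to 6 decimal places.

77.260020

For Normal data with known variance σ², a Normal(μ₀, σ₀²) prior on μ is conjugate. Posterior precision = 1/σ₀² + n/σ²; posterior mean is the precision-weighted average of μ₀ and x̄.
σ₀² = 10.24² = 104.8576, σ² = 51.40² = 2641.96; σ² + n·σ₀² = 2641.96 + 9·104.8576 = 3585.6784.
Posterior precision = 1/σ₀² + n/σ² = 1/104.8576 + 9/2641.96 = (σ² + n·σ₀²)/(σ₀²σ²) = 3585.6784/(104.8576·2641.96); posterior variance σₙ² = σ₀²σ²/(σ² + n·σ₀²) = 104.8576·2641.96/3585.6784 = 77.260020.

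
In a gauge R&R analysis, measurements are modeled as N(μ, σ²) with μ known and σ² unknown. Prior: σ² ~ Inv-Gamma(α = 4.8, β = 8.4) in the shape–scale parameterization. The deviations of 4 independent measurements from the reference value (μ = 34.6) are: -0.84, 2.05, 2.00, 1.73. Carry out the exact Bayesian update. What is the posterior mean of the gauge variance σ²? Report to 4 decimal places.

With known mean μ and an Inverse-Gamma(α, β) prior on σ², the Normal likelihood is conjugate: posterior is Inv-Gamma(α + n/2, β + Σ(xᵢ−μ)²/2).
Σ(xᵢ−μ)² = (-0.84)² + (2.05)² + (2.00)² + (1.73)² = 11.9010.
Posterior: Inv-Gamma(4.8 + 4/2, 8.4 + 11.9010/2) = Inv-Gamma(6.80, 14.35050).
E[σ²|data] = β/(α−1) = 14.35050/5.80 = 2.4742.

2.4742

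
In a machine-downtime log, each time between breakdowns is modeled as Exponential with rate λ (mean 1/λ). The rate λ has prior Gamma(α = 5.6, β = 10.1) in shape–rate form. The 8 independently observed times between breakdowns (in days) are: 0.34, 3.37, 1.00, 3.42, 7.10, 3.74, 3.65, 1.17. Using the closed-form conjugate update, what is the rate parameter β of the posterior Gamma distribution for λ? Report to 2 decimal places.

33.89

With a Gamma(shape α, rate β) prior on the exponential rate λ, the posterior after n observations with total T = Σxᵢ is Gamma(α+n, β+T).
Sum of observations T = 23.79 days; n = 8.
Posterior: Gamma(5.6+8, 10.1+23.79) = Gamma(13.6, 33.89).
Posterior β = 33.89.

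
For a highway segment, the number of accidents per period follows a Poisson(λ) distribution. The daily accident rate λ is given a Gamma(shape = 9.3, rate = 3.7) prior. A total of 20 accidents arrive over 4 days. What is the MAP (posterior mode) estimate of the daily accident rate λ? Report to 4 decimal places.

3.6753

With a Gamma(shape α, rate β) prior, the Poisson likelihood is conjugate: the posterior is Gamma(α + ΣXᵢ, β + n).
Posterior: Gamma(α+S, β+n) = Gamma(9.3+20, 3.7+4) = Gamma(29.3, 7.7).
Mode of Gamma(α,β) for α≥1 is (α−1)/β = 28.3/7.7 = 3.6753.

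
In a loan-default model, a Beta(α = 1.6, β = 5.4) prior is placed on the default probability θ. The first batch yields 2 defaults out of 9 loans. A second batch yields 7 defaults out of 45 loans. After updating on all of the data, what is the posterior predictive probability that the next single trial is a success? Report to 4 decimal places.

0.1738

The Beta prior is conjugate to a Binomial/Bernoulli likelihood; the update adds successes to α and failures to β.
After batch 1: Beta(1.6+2, 5.4+7) = Beta(3.6, 12.4).
After batch 2: Beta(3.6+7, 12.4+38) = Beta(10.6, 50.4).
For a single future Bernoulli trial, P(success | data) = α/(α+β) = 0.1738.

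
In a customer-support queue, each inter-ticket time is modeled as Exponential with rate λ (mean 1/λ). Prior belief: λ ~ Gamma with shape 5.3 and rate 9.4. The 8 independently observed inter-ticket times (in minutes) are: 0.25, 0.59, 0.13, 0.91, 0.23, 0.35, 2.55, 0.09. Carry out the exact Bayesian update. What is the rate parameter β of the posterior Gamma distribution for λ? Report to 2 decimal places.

With a Gamma(shape α, rate β) prior on the exponential rate λ, the posterior after n observations with total T = Σxᵢ is Gamma(α+n, β+T).
Sum of observations T = 5.10 minutes; n = 8.
Posterior: Gamma(5.3+8, 9.4+5.10) = Gamma(13.3, 14.50).
Posterior β = 14.50.

14.50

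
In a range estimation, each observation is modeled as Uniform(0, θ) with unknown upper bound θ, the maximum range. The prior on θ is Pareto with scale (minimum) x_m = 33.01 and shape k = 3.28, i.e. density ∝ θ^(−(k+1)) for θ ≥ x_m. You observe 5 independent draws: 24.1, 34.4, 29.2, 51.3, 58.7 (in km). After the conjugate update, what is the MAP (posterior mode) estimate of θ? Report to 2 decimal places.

58.70

A Pareto(scale x_m, shape k) prior on the upper bound θ of Uniform(0, θ) is conjugate: posterior is Pareto(max(x_m, max xᵢ), k + n).
Sample maximum = 58.7; prior scale x_m = 33.01 → posterior scale = max = 58.70.
Posterior shape = 3.28 + 5 = 8.28.
The Pareto density is decreasing on [x_m, ∞), so the mode is x_m = 58.70.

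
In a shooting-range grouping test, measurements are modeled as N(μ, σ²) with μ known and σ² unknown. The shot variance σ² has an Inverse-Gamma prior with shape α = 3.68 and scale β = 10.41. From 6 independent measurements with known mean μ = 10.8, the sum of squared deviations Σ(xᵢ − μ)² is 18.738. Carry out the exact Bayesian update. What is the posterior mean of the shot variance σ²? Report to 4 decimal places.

With known mean μ and an Inverse-Gamma(α, β) prior on σ², the Normal likelihood is conjugate: posterior is Inv-Gamma(α + n/2, β + Σ(xᵢ−μ)²/2).
Posterior: Inv-Gamma(3.68 + 6/2, 10.41 + 18.738/2) = Inv-Gamma(6.68, 19.7790).
E[σ²|data] = β/(α−1) = 19.7790/5.68 = 3.4822.

3.4822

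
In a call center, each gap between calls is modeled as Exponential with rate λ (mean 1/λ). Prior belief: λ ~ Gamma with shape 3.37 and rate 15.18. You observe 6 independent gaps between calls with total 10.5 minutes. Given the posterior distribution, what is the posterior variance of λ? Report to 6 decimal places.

0.014209

With a Gamma(shape α, rate β) prior on the exponential rate λ, the posterior after n observations with total T = Σxᵢ is Gamma(α+n, β+T).
Posterior: Gamma(3.37+6, 15.18+10.5) = Gamma(9.37, 25.68).
Var = α/β² = 0.014209.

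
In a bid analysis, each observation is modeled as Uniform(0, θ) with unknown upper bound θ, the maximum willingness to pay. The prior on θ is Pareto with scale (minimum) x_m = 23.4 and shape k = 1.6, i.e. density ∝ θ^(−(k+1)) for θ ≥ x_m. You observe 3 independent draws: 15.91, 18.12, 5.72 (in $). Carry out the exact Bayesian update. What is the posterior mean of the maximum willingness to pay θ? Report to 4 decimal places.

29.9000

A Pareto(scale x_m, shape k) prior on the upper bound θ of Uniform(0, θ) is conjugate: posterior is Pareto(max(x_m, max xᵢ), k + n).
Sample maximum = 18.12; prior scale x_m = 23.4 → posterior scale = max = 23.40.
Posterior shape = 1.6 + 3 = 4.6.
E[θ|data] = k·x_m/(k−1) = 4.6·23.40/3.6 = 29.9000.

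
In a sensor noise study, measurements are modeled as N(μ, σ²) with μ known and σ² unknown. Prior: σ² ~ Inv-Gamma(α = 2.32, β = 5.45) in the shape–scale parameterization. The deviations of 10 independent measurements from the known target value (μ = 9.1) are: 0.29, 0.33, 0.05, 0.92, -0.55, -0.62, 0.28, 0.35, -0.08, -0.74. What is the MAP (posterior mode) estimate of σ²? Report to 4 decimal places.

0.8043

With known mean μ and an Inverse-Gamma(α, β) prior on σ², the Normal likelihood is conjugate: posterior is Inv-Gamma(α + n/2, β + Σ(xᵢ−μ)²/2).
Σ(xᵢ−μ)² = (0.29)² + (0.33)² + (0.05)² + (0.92)² + (-0.55)² + (-0.62)² + (0.28)² + (0.35)² + (-0.08)² + (-0.74)² = 2.4837.
Posterior: Inv-Gamma(2.32 + 10/2, 5.45 + 2.4837/2) = Inv-Gamma(7.32, 6.69185).
Mode = β/(α+1) = 6.69185/8.32 = 0.8043.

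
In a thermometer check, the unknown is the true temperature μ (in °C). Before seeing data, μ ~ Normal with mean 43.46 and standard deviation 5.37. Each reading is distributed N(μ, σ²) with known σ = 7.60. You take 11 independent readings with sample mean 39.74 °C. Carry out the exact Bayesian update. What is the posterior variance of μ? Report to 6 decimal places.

For Normal data with known variance σ², a Normal(μ₀, σ₀²) prior on μ is conjugate. Posterior precision = 1/σ₀² + n/σ²; posterior mean is the precision-weighted average of μ₀ and x̄.
σ₀² = 5.37² = 28.8369, σ² = 7.60² = 57.76; σ² + n·σ₀² = 57.76 + 11·28.8369 = 374.9659.
Posterior precision = 1/σ₀² + n/σ² = 1/28.8369 + 11/57.76 = (σ² + n·σ₀²)/(σ₀²σ²) = 374.9659/(28.8369·57.76); posterior variance σₙ² = σ₀²σ²/(σ² + n·σ₀²) = 28.8369·57.76/374.9659 = 4.442056.

4.442056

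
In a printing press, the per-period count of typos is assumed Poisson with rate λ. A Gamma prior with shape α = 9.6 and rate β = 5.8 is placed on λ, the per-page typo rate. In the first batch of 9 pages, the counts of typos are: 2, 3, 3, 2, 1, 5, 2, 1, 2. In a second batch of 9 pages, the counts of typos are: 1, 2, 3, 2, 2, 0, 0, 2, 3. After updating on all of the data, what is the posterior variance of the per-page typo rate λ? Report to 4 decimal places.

0.0805

With a Gamma(shape α, rate β) prior, the Poisson likelihood is conjugate: the posterior is Gamma(α + ΣXᵢ, β + n).
Batch 1: sum of counts S = 21 over n = 9 pages.
After batch 1: Gamma(α+S, β+n) = Gamma(9.6+21, 5.8+9) = Gamma(30.6, 14.8).
Batch 2: sum of counts S = 15 over n = 9 pages.
After batch 2: Gamma(α+S, β+n) = Gamma(30.6+15, 14.8+9) = Gamma(45.6, 23.8).
Var = α/β² = 45.6/23.8² = 0.0805.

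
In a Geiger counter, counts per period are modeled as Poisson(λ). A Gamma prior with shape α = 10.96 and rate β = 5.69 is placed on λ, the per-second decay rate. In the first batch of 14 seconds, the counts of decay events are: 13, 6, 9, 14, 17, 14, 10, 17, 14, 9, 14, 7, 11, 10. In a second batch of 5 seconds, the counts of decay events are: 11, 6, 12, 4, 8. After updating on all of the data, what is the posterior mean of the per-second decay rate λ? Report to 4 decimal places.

8.7874

With a Gamma(shape α, rate β) prior, the Poisson likelihood is conjugate: the posterior is Gamma(α + ΣXᵢ, β + n).
Batch 1: sum of counts S = 165 over n = 14 seconds.
After batch 1: Gamma(α+S, β+n) = Gamma(10.96+165, 5.69+14) = Gamma(175.96, 19.69).
Batch 2: sum of counts S = 41 over n = 5 seconds.
After batch 2: Gamma(α+S, β+n) = Gamma(175.96+41, 19.69+5) = Gamma(216.96, 24.69).
Posterior mean = α/β = 216.96/24.69 = 8.7874.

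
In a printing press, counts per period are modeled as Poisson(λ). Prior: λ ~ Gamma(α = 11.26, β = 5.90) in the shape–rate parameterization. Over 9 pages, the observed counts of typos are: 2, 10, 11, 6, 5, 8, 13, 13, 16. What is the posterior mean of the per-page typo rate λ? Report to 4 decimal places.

With a Gamma(shape α, rate β) prior, the Poisson likelihood is conjugate: the posterior is Gamma(α + ΣXᵢ, β + n).
Sum of counts S = 84 over n = 9 pages.
Posterior: Gamma(α+S, β+n) = Gamma(11.26+84, 5.90+9) = Gamma(95.26, 14.90).
Posterior mean = α/β = 95.26/14.90 = 6.3933.

6.3933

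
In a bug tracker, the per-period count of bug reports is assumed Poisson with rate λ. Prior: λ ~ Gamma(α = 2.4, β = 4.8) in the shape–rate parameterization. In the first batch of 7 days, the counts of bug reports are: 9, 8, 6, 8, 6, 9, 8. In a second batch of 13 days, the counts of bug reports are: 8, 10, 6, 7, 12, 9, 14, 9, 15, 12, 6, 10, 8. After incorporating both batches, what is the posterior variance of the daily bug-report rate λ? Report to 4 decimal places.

0.2966

With a Gamma(shape α, rate β) prior, the Poisson likelihood is conjugate: the posterior is Gamma(α + ΣXᵢ, β + n).
Batch 1: sum of counts S = 54 over n = 7 days.
After batch 1: Gamma(α+S, β+n) = Gamma(2.4+54, 4.8+7) = Gamma(56.4, 11.8).
Batch 2: sum of counts S = 126 over n = 13 days.
After batch 2: Gamma(α+S, β+n) = Gamma(56.4+126, 11.8+13) = Gamma(182.4, 24.8).
Var = α/β² = 182.4/24.8² = 0.2966.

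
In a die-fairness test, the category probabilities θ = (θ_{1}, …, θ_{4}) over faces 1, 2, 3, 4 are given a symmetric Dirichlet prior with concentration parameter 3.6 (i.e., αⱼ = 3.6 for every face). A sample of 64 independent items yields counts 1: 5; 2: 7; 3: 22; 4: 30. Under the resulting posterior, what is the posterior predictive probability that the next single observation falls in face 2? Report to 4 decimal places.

The Dirichlet prior is conjugate to the Multinomial likelihood: each posterior αⱼ = prior αⱼ + observed count nⱼ.
Posterior concentration: (8.6, 10.6, 25.6, 33.6), total = 78.4.
P(next = 2 | data) = α_{2}/Σα = 0.1352.

0.1352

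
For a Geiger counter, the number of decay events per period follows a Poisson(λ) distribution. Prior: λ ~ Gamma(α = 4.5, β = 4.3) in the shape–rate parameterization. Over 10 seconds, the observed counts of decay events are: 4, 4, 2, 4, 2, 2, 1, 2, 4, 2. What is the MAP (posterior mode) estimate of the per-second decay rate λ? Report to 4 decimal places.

2.1329

With a Gamma(shape α, rate β) prior, the Poisson likelihood is conjugate: the posterior is Gamma(α + ΣXᵢ, β + n).
Sum of counts S = 27 over n = 10 seconds.
Posterior: Gamma(α+S, β+n) = Gamma(4.5+27, 4.3+10) = Gamma(31.5, 14.3).
Mode of Gamma(α,β) for α≥1 is (α−1)/β = 30.5/14.3 = 2.1329.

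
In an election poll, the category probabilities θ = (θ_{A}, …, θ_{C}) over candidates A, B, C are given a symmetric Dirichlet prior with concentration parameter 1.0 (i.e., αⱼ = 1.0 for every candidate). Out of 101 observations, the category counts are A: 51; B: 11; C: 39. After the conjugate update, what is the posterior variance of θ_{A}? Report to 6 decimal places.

The Dirichlet prior is conjugate to the Multinomial likelihood: each posterior αⱼ = prior αⱼ + observed count nⱼ.
Posterior concentration: (52.0, 12.0, 40.0), total = 104.0.
Var[θ_j] = α_j(Σα−α_j)/((Σα)²(Σα+1)) = 52.0·52.0/(104.0²·105.0) = 0.002381.

0.002381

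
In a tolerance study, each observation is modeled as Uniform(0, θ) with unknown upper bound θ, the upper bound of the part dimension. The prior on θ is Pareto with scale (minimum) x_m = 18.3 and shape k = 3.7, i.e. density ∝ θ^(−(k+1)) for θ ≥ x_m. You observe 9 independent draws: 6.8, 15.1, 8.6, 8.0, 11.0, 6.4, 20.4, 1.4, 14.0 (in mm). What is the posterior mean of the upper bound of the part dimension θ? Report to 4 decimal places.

22.1436

A Pareto(scale x_m, shape k) prior on the upper bound θ of Uniform(0, θ) is conjugate: posterior is Pareto(max(x_m, max xᵢ), k + n).
Sample maximum = 20.4; prior scale x_m = 18.3 → posterior scale = max = 20.4.
Posterior shape = 3.7 + 9 = 12.7.
E[θ|data] = k·x_m/(k−1) = 12.7·20.4/11.7 = 22.1436.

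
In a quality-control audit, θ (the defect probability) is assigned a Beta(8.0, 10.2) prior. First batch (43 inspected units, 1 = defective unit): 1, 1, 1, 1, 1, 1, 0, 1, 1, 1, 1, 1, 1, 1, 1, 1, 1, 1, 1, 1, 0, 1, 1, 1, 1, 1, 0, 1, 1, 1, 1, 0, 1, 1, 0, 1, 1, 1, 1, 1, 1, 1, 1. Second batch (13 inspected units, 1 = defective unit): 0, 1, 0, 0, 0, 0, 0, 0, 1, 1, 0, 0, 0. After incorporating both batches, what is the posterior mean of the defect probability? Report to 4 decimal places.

0.6604

The Beta prior is conjugate to a Binomial/Bernoulli likelihood; the update adds successes to α and failures to β.
After batch 1: Beta(8.0+38, 10.2+5) = Beta(46.0, 15.2).
After batch 2: Beta(46.0+3, 15.2+10) = Beta(49.0, 25.2).
Posterior mean = α/(α+β) = 49.0/74.2 = 0.6604.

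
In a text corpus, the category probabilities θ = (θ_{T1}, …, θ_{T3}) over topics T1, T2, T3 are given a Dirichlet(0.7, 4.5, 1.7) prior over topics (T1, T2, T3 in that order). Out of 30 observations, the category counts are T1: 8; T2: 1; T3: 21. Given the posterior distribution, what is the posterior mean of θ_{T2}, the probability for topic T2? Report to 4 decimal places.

The Dirichlet prior is conjugate to the Multinomial likelihood: each posterior αⱼ = prior αⱼ + observed count nⱼ.
Posterior concentration: (8.7, 5.5, 22.7), total = 36.9.
E[θ_{T2}|data] = α_{T2}/Σα = 5.5/36.9 = 0.1491.

0.1491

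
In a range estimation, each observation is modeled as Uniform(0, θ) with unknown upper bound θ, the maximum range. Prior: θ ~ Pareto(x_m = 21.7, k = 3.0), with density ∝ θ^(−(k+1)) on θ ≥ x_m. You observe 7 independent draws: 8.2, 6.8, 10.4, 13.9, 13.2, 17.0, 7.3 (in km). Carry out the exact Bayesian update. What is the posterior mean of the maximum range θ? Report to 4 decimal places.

24.1111

A Pareto(scale x_m, shape k) prior on the upper bound θ of Uniform(0, θ) is conjugate: posterior is Pareto(max(x_m, max xᵢ), k + n).
Sample maximum = 17.0; prior scale x_m = 21.7 → posterior scale = max = 21.7.
Posterior shape = 3.0 + 7 = 10.0.
E[θ|data] = k·x_m/(k−1) = 10.0·21.7/9.0 = 24.1111.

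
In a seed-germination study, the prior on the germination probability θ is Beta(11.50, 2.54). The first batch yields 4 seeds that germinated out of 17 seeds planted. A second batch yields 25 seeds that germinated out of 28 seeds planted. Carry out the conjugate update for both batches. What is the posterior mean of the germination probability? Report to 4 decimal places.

The Beta prior is conjugate to a Binomial/Bernoulli likelihood; the update adds successes to α and failures to β.
After batch 1: Beta(11.50+4, 2.54+13) = Beta(15.50, 15.54).
After batch 2: Beta(15.50+25, 15.54+3) = Beta(40.50, 18.54).
Posterior mean = α/(α+β) = 40.50/59.04 = 0.6860.

0.6860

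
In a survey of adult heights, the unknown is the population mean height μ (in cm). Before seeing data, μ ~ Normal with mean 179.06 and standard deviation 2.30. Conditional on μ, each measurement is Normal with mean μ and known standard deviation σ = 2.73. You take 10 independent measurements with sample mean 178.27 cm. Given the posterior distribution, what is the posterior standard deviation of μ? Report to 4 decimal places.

For Normal data with known variance σ², a Normal(μ₀, σ₀²) prior on μ is conjugate. Posterior precision = 1/σ₀² + n/σ²; posterior mean is the precision-weighted average of μ₀ and x̄.
σ₀² = 2.30² = 5.29, σ² = 2.73² = 7.4529; σ² + n·σ₀² = 7.4529 + 10·5.29 = 60.3529.
Posterior precision = 1/σ₀² + n/σ² = 1/5.29 + 10/7.4529 = (σ² + n·σ₀²)/(σ₀²σ²) = 60.3529/(5.29·7.4529); posterior variance σₙ² = σ₀²σ²/(σ² + n·σ₀²) = 5.29·7.4529/60.3529 = 0.653255.
Posterior SD = √σₙ² = √(5.29·7.4529/60.3529) = 0.8082.

0.8082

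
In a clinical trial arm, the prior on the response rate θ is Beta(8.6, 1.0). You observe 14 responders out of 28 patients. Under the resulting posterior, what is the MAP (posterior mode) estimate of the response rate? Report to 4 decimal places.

The Beta prior is conjugate to a Binomial/Bernoulli likelihood; the update adds successes to α and failures to β.
Posterior: Beta(α+k, β+n−k) = Beta(8.6+14, 1.0+14) = Beta(22.6, 15.0).
Mode of Beta(a,b) for a,b>1 is (a−1)/(a+b−2) = 21.6/35.6 = 0.6067.

0.6067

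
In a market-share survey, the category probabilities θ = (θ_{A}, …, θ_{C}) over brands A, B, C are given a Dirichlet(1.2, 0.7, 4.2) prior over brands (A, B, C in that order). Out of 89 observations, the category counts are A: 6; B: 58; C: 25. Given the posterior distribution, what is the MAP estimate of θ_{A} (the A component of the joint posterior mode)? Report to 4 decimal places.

The Dirichlet prior is conjugate to the Multinomial likelihood: each posterior αⱼ = prior αⱼ + observed count nⱼ.
Posterior concentration: (7.2, 58.7, 29.2), total = 95.1.
Joint mode component: (α_{A}−1)/(Σα−K) = 6.2/92.1 = 0.0673.

0.0673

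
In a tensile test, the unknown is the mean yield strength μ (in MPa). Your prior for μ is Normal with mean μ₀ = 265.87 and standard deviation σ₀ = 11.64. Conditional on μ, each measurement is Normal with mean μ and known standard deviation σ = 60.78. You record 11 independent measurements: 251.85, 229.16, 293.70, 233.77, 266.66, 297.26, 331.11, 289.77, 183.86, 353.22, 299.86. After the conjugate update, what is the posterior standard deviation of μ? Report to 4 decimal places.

9.8255

For Normal data with known variance σ², a Normal(μ₀, σ₀²) prior on μ is conjugate. Posterior precision = 1/σ₀² + n/σ²; posterior mean is the precision-weighted average of μ₀ and x̄.
σ₀² = 11.64² = 135.4896, σ² = 60.78² = 3694.2084; σ² + n·σ₀² = 3694.2084 + 11·135.4896 = 5184.594.
Posterior precision = 1/σ₀² + n/σ² = 1/135.4896 + 11/3694.2084 = (σ² + n·σ₀²)/(σ₀²σ²) = 5184.594/(135.4896·3694.2084); posterior variance σₙ² = σ₀²σ²/(σ² + n·σ₀²) = 135.4896·3694.2084/5184.594 = 96.541179.
Posterior SD = √σₙ² = √(135.4896·3694.2084/5184.594) = 9.8255.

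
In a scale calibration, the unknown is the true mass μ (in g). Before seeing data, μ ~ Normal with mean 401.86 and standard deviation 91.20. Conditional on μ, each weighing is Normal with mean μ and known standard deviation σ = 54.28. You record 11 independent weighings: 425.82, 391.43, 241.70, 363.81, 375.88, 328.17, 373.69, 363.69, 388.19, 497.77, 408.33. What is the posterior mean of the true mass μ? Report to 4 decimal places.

For Normal data with known variance σ², a Normal(μ₀, σ₀²) prior on μ is conjugate. Posterior precision = 1/σ₀² + n/σ²; posterior mean is the precision-weighted average of μ₀ and x̄.
Σxᵢ = 425.82 + 391.43 + 241.70 + 363.81 + 375.88 + 328.17 + 373.69 + 363.69 + 388.19 + 497.77 + 408.33 = 4158.48, so n·x̄ = 4158.48.
σ₀² = 91.20² = 8317.44, σ² = 54.28² = 2946.3184; σ² + n·σ₀² = 2946.3184 + 11·8317.44 = 94438.1584.
Posterior mean = (μ₀/σ₀² + n·x̄/σ²)/(1/σ₀² + n/σ²) = (σ²·μ₀ + σ₀²·n·x̄)/(σ² + n·σ₀²) = (2946.3184·401.86 + 8317.44·4158.48)/94438.1584 = 35771915.403424/94438.1584 = 378.7867.

378.7867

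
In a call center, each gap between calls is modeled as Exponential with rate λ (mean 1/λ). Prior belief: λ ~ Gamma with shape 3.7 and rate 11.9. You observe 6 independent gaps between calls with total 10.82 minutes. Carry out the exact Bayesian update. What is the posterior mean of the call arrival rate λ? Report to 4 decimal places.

With a Gamma(shape α, rate β) prior on the exponential rate λ, the posterior after n observations with total T = Σxᵢ is Gamma(α+n, β+T).
Posterior: Gamma(3.7+6, 11.9+10.82) = Gamma(9.7, 22.72).
Posterior mean of λ = α/β = 9.7/22.72 = 0.4269.

0.4269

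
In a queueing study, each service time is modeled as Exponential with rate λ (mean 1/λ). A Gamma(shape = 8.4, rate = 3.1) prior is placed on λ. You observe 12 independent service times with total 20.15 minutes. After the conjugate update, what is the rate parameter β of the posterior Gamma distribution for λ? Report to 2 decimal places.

23.25

With a Gamma(shape α, rate β) prior on the exponential rate λ, the posterior after n observations with total T = Σxᵢ is Gamma(α+n, β+T).
Posterior: Gamma(8.4+12, 3.1+20.15) = Gamma(20.4, 23.25).
Posterior β = 23.25.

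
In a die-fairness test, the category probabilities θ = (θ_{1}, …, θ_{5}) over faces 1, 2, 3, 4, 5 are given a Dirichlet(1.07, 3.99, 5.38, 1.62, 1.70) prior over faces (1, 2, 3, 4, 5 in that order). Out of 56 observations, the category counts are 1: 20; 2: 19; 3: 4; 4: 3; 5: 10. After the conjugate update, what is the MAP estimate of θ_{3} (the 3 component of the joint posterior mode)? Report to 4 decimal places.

The Dirichlet prior is conjugate to the Multinomial likelihood: each posterior αⱼ = prior αⱼ + observed count nⱼ.
Posterior concentration: (21.07, 22.99, 9.38, 4.62, 11.70), total = 69.76.
Joint mode component: (α_{3}−1)/(Σα−K) = 8.38/64.76 = 0.1294.

0.1294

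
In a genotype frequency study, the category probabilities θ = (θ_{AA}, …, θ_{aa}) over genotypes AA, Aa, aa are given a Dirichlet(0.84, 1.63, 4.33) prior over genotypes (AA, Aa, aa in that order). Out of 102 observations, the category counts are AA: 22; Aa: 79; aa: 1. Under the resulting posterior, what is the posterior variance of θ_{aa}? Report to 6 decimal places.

0.000424

The Dirichlet prior is conjugate to the Multinomial likelihood: each posterior αⱼ = prior αⱼ + observed count nⱼ.
Posterior concentration: (22.84, 80.63, 5.33), total = 108.80.
Var[θ_j] = α_j(Σα−α_j)/((Σα)²(Σα+1)) = 5.33·103.47/(108.80²·109.80) = 0.000424.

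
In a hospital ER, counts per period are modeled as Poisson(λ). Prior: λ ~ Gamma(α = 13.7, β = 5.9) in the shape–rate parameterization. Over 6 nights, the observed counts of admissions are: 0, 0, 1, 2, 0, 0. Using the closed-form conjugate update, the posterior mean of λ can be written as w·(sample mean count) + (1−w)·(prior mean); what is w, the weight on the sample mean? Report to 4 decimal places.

With a Gamma(shape α, rate β) prior, the Poisson likelihood is conjugate: the posterior is Gamma(α + ΣXᵢ, β + n).
Posterior mean = (α₀+S)/(β₀+n) = [n/(β₀+n)]·(S/n) + [β₀/(β₀+n)]·(α₀/β₀), so only n and β₀ enter the weight.
Weight on data w = n/(β₀+n) = 6/(5.9+6) = 6/11.9 = 0.5042.

0.5042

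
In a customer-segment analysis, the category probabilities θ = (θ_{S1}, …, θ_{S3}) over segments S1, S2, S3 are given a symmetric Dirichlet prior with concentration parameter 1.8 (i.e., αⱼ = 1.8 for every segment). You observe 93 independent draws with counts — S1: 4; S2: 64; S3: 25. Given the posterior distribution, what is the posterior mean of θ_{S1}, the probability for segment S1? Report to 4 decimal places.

0.0589

The Dirichlet prior is conjugate to the Multinomial likelihood: each posterior αⱼ = prior αⱼ + observed count nⱼ.
Posterior concentration: (5.8, 65.8, 26.8), total = 98.4.
E[θ_{S1}|data] = α_{S1}/Σα = 5.8/98.4 = 0.0589.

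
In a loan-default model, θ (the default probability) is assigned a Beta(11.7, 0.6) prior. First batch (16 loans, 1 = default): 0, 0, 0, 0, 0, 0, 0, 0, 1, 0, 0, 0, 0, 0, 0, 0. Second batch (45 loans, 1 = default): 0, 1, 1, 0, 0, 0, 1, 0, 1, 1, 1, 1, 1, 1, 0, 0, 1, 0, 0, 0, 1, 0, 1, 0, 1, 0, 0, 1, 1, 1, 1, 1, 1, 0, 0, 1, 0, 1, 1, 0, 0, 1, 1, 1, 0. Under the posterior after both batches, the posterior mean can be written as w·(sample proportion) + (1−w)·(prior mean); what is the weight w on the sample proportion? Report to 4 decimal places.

The Beta prior is conjugate to a Binomial/Bernoulli likelihood; the update adds successes to α and failures to β.
Total number of loans: n = 16 + 45 = 61.
Posterior mean = (α₀+k)/(α₀+β₀+n) = [n/(α₀+β₀+n)]·(k/n) + [(α₀+β₀)/(α₀+β₀+n)]·α₀/(α₀+β₀), so only n and the prior enter the weight.
The weight on the data is w = n/(α₀+β₀+n) = 61/(11.7+0.6+61) = 61/73.3 = 0.8322.

0.8322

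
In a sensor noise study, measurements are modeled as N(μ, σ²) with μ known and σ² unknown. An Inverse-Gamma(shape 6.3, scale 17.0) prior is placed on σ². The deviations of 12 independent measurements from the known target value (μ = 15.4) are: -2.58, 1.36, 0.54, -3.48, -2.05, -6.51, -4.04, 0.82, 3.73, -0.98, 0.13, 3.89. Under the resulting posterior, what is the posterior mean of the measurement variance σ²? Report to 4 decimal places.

6.5711

With known mean μ and an Inverse-Gamma(α, β) prior on σ², the Normal likelihood is conjugate: posterior is Inv-Gamma(α + n/2, β + Σ(xᵢ−μ)²/2).
Σ(xᵢ−μ)² = (-2.58)² + (1.36)² + (0.54)² + (-3.48)² + (-2.05)² + (-6.51)² + (-4.04)² + (0.82)² + (3.73)² + (-0.98)² + (0.13)² + (3.89)² = 114.5069.
Posterior: Inv-Gamma(6.3 + 12/2, 17.0 + 114.5069/2) = Inv-Gamma(12.30, 74.25345).
E[σ²|data] = β/(α−1) = 74.25345/11.30 = 6.5711.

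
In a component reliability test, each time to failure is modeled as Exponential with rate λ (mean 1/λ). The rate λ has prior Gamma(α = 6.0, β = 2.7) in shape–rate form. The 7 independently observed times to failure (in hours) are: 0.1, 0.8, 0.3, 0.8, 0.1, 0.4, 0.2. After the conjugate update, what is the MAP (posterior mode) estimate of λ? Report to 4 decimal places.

2.2222

With a Gamma(shape α, rate β) prior on the exponential rate λ, the posterior after n observations with total T = Σxᵢ is Gamma(α+n, β+T).
Sum of observations T = 2.7 hours; n = 7.
Posterior: Gamma(6.0+7, 2.7+2.7) = Gamma(13.0, 5.4).
Mode = (α−1)/β = 2.2222.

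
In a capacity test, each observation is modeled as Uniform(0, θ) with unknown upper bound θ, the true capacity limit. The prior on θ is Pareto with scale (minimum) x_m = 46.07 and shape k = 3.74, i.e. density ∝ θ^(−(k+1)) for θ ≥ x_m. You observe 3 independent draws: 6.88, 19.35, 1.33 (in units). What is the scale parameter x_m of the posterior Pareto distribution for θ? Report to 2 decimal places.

A Pareto(scale x_m, shape k) prior on the upper bound θ of Uniform(0, θ) is conjugate: posterior is Pareto(max(x_m, max xᵢ), k + n).
Sample maximum = 19.35; prior scale x_m = 46.07 → posterior scale = max = 46.07.
Posterior shape = 3.74 + 3 = 6.74.
Posterior scale x_m = 46.07.

46.07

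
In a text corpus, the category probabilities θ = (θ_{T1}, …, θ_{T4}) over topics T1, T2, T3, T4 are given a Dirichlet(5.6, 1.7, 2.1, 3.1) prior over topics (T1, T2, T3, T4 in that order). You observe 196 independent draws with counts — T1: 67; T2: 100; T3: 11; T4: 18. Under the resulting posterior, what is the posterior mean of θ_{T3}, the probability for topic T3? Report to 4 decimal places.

The Dirichlet prior is conjugate to the Multinomial likelihood: each posterior αⱼ = prior αⱼ + observed count nⱼ.
Posterior concentration: (72.6, 101.7, 13.1, 21.1), total = 208.5.
E[θ_{T3}|data] = α_{T3}/Σα = 13.1/208.5 = 0.0628.

0.0628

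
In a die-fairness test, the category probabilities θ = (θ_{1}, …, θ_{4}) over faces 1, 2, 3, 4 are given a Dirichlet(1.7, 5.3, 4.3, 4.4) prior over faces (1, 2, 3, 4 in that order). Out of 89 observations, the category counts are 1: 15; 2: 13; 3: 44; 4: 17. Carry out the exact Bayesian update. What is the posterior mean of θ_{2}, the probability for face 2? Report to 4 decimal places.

0.1748

The Dirichlet prior is conjugate to the Multinomial likelihood: each posterior αⱼ = prior αⱼ + observed count nⱼ.
Posterior concentration: (16.7, 18.3, 48.3, 21.4), total = 104.7.
E[θ_{2}|data] = α_{2}/Σα = 18.3/104.7 = 0.1748.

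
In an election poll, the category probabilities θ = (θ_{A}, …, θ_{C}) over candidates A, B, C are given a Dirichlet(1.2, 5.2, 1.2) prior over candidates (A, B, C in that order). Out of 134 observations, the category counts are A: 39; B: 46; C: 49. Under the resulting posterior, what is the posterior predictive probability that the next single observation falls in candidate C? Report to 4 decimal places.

The Dirichlet prior is conjugate to the Multinomial likelihood: each posterior αⱼ = prior αⱼ + observed count nⱼ.
Posterior concentration: (40.2, 51.2, 50.2), total = 141.6.
P(next = C | data) = α_{C}/Σα = 0.3545.

0.3545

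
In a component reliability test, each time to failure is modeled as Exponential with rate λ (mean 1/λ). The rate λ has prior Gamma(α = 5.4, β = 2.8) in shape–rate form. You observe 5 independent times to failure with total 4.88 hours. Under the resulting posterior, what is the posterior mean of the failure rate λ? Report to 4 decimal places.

1.3542

With a Gamma(shape α, rate β) prior on the exponential rate λ, the posterior after n observations with total T = Σxᵢ is Gamma(α+n, β+T).
Posterior: Gamma(5.4+5, 2.8+4.88) = Gamma(10.4, 7.68).
Posterior mean of λ = α/β = 10.4/7.68 = 1.3542.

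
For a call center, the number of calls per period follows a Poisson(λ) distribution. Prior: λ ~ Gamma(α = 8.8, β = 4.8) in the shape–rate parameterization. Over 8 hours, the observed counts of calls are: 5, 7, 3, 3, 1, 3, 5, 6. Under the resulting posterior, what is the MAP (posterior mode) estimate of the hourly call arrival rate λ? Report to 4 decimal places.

With a Gamma(shape α, rate β) prior, the Poisson likelihood is conjugate: the posterior is Gamma(α + ΣXᵢ, β + n).
Sum of counts S = 33 over n = 8 hours.
Posterior: Gamma(α+S, β+n) = Gamma(8.8+33, 4.8+8) = Gamma(41.8, 12.8).
Mode of Gamma(α,β) for α≥1 is (α−1)/β = 40.8/12.8 = 3.1875.

3.1875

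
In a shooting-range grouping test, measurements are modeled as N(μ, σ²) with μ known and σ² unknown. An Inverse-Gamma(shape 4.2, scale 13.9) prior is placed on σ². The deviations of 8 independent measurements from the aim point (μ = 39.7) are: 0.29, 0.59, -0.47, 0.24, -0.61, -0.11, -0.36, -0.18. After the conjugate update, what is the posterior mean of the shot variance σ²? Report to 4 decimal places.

With known mean μ and an Inverse-Gamma(α, β) prior on σ², the Normal likelihood is conjugate: posterior is Inv-Gamma(α + n/2, β + Σ(xᵢ−μ)²/2).
Σ(xᵢ−μ)² = (0.29)² + (0.59)² + (-0.47)² + (0.24)² + (-0.61)² + (-0.11)² + (-0.36)² + (-0.18)² = 1.2569.
Posterior: Inv-Gamma(4.2 + 8/2, 13.9 + 1.2569/2) = Inv-Gamma(8.20, 14.52845).
E[σ²|data] = β/(α−1) = 14.52845/7.20 = 2.0178.

2.0178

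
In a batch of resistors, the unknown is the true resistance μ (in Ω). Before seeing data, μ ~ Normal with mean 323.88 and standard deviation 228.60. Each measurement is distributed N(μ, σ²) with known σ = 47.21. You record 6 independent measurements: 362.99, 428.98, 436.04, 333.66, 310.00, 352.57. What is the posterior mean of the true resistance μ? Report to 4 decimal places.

370.3762

For Normal data with known variance σ², a Normal(μ₀, σ₀²) prior on μ is conjugate. Posterior precision = 1/σ₀² + n/σ²; posterior mean is the precision-weighted average of μ₀ and x̄.
Σxᵢ = 362.99 + 428.98 + 436.04 + 333.66 + 310.00 + 352.57 = 2224.24, so n·x̄ = 2224.24.
σ₀² = 228.60² = 52257.96, σ² = 47.21² = 2228.7841; σ² + n·σ₀² = 2228.7841 + 6·52257.96 = 315776.5441.
Posterior mean = (μ₀/σ₀² + n·x̄/σ²)/(1/σ₀² + n/σ²) = (σ²·μ₀ + σ₀²·n·x̄)/(σ² + n·σ₀²) = (2228.7841·323.88 + 52257.96·2224.24)/315776.5441 = 116956103.544708/315776.5441 = 370.3762.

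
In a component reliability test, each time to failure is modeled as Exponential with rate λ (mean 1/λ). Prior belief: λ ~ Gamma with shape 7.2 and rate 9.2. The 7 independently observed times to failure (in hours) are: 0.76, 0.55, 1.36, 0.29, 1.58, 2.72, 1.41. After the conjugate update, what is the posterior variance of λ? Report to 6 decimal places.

With a Gamma(shape α, rate β) prior on the exponential rate λ, the posterior after n observations with total T = Σxᵢ is Gamma(α+n, β+T).
Sum of observations T = 8.67 hours; n = 7.
Posterior: Gamma(7.2+7, 9.2+8.67) = Gamma(14.2, 17.87).
Var = α/β² = 0.044467.

0.044467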